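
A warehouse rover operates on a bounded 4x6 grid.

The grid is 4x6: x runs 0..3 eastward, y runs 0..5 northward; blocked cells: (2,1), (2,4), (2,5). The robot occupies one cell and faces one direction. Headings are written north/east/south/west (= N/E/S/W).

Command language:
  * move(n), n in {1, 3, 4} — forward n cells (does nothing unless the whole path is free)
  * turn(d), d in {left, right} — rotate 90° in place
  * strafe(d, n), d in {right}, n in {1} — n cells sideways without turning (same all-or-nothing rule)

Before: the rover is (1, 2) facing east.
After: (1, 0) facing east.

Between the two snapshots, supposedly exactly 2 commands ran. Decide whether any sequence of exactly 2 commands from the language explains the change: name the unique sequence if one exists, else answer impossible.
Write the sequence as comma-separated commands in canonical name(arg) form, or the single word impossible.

key: heading stays E — no command in the sequence turns
initial: (1, 2) facing east
[1] after strafe(right, 1): (1, 1) facing east
[2] after strafe(right, 1): (1, 0) facing east
no other 2-command option fits: unique.

strafe(right, 1), strafe(right, 1)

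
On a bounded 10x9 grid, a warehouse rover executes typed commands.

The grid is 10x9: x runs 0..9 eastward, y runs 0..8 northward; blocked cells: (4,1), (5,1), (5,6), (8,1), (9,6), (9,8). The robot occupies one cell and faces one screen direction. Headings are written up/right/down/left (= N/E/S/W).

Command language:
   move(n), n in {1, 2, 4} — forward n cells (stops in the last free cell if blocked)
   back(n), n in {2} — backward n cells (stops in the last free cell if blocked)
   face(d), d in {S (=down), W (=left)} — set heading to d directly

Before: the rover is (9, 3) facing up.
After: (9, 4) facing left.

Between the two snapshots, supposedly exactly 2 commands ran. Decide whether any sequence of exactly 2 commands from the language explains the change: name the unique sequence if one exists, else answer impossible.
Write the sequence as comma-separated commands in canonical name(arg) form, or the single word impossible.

key: order matters: swapping move(1) and face(W) lands elsewhere
initial: (9, 3) facing up
t=1 move(1) ⇒ (9, 4) facing up
t=2 face(W) ⇒ (9, 4) facing left
no other 2-command option fits: unique.

move(1), face(W)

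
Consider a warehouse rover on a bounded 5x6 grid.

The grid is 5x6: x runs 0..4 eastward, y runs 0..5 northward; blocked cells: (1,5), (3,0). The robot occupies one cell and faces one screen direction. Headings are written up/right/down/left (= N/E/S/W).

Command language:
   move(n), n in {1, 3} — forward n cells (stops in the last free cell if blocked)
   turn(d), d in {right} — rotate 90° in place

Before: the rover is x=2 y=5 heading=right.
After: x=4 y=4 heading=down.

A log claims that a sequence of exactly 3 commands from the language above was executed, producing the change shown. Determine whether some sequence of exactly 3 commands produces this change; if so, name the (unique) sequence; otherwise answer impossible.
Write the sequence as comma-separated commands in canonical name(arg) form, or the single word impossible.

key: order matters: swapping move(3) and move(1) lands elsewhere
begin: x=2 y=5 heading=right
1. move(3) → x=4 y=5 heading=right
2. turn(right) → x=4 y=5 heading=down
3. move(1) → x=4 y=4 heading=down
uniquely the one of 27 3-step routes that fits.

move(3), turn(right), move(1)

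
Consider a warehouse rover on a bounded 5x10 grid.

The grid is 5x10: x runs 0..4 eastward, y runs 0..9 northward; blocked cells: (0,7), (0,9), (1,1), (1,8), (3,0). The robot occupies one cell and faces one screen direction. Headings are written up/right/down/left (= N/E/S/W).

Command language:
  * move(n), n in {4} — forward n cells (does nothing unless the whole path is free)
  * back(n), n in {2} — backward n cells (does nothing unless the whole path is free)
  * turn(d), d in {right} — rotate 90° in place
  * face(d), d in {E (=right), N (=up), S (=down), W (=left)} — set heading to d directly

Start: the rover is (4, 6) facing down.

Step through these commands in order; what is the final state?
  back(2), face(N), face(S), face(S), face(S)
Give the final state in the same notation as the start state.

(4, 8) facing down

begin: (4, 6) facing down
[1] after back(2): (4, 8) facing down
[2] after face(N): (4, 8) facing up
[3] after face(S): (4, 8) facing down
[4] after face(S): (4, 8) facing down
[5] after face(S): (4, 8) facing down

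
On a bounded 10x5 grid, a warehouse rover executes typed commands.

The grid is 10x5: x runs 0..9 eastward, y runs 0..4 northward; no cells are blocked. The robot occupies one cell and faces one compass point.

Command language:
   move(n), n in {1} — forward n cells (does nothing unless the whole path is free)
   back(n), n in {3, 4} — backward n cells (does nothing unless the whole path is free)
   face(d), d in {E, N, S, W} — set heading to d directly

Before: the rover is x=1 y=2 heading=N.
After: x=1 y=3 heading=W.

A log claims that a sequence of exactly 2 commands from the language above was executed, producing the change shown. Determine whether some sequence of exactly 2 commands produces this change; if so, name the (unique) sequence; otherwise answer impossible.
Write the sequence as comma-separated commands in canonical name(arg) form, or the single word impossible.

key: running face(W) before move(1) would end elsewhere — order is forced
from: x=1 y=2 heading=N
step 1 (move(1)): x=1 y=3 heading=N
step 2 (face(W)): x=1 y=3 heading=W
no rival 2-sequence matches.

move(1), face(W)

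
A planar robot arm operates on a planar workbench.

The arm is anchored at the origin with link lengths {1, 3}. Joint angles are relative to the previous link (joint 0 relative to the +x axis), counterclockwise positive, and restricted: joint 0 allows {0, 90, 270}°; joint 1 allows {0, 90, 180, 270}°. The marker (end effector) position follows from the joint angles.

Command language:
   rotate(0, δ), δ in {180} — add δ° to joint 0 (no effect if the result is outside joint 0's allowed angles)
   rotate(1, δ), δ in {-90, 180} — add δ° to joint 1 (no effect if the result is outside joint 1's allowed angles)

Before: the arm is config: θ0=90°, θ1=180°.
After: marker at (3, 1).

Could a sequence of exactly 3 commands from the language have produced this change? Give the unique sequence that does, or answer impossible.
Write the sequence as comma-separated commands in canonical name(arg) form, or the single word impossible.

start: config: θ0=90°, θ1=180°
1. rotate(1, -90) → config: θ0=90°, θ1=90°
2. rotate(1, -90) → config: θ0=90°, θ1=0°
3. rotate(1, -90) → config: θ0=90°, θ1=270°
all 27 alternatives checked — unique.

rotate(1, -90), rotate(1, -90), rotate(1, -90)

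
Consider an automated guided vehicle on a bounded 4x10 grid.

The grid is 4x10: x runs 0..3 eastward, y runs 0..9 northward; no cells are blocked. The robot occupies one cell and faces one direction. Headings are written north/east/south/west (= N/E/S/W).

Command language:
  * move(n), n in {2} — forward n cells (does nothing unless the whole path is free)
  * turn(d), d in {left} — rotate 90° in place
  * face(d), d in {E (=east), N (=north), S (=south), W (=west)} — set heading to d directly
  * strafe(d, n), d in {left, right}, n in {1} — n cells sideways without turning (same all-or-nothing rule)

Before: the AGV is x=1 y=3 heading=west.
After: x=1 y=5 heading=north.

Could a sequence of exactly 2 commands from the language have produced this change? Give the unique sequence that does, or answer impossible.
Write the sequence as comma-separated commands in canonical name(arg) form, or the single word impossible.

face(N), move(2)

key: cell and facing (now N) both changed — the 2 commands mix motion and turning
start: x=1 y=3 heading=west
t=1 face(N) ⇒ x=1 y=3 heading=north
t=2 move(2) ⇒ x=1 y=5 heading=north
no rival 2-sequence matches.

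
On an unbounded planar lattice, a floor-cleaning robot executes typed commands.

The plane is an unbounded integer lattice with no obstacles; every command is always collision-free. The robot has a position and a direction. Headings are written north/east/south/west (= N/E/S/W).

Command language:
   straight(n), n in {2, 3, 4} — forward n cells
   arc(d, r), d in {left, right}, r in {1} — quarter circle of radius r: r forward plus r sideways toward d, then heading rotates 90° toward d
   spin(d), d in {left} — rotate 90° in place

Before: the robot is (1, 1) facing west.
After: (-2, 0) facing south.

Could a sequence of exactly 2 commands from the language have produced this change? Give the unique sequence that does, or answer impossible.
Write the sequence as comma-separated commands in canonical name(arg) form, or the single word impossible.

straight(2), arc(left, 1)

key: running arc(left, 1) before straight(2) would end elsewhere — order is forced
t0: (1, 1) facing west
1. straight(2) → (-1, 1) facing west
2. arc(left, 1) → (-2, 0) facing south
all 36 alternatives checked — unique.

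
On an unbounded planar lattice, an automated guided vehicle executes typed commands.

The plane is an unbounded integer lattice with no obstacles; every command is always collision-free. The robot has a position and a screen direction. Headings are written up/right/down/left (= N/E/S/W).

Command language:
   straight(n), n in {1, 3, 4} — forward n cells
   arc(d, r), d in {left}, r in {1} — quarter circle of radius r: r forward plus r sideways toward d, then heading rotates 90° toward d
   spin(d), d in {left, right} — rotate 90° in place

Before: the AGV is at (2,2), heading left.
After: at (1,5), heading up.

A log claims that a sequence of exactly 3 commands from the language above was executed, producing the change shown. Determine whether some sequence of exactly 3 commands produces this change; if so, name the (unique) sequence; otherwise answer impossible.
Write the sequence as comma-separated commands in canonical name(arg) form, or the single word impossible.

straight(1), spin(right), straight(3)

key: order matters: swapping straight(1) and straight(3) lands elsewhere
initial: at (2,2), heading left
t=1 straight(1) ⇒ at (1,2), heading left
t=2 spin(right) ⇒ at (1,2), heading up
t=3 straight(3) ⇒ at (1,5), heading up
no rival 3-sequence matches.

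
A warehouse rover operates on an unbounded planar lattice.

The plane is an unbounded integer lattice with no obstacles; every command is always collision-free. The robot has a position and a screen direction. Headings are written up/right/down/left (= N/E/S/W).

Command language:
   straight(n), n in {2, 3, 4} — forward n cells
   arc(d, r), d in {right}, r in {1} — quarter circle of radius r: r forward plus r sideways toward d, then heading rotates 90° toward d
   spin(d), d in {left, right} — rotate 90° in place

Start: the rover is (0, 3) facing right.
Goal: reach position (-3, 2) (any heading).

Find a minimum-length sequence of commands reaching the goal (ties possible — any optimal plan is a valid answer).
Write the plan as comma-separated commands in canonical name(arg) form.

spin(right), arc(right, 1), straight(2)

initial: (0, 3) facing right
1. spin(right) → (0, 3) facing down
2. arc(right, 1) → (-1, 2) facing left
3. straight(2) → (-3, 2) facing left
shorter routes all fall short; 3 is best.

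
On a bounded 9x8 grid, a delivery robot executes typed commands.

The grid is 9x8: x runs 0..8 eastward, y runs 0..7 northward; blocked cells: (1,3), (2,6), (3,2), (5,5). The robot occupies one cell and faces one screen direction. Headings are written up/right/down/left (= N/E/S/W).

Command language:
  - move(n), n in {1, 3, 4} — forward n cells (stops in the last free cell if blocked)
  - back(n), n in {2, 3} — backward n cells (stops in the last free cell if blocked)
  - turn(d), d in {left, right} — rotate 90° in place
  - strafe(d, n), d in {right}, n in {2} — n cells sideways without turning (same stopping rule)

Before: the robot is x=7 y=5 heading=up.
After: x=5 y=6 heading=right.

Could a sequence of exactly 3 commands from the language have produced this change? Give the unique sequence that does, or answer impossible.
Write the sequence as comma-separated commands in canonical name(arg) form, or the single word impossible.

move(1), turn(right), back(2)

key: position moved to (5,6) AND the heading swung to E — translation plus rotation needed
start: x=7 y=5 heading=up
t=1 move(1) ⇒ x=7 y=6 heading=up
t=2 turn(right) ⇒ x=7 y=6 heading=right
t=3 back(2) ⇒ x=5 y=6 heading=right
all 512 alternatives checked — unique.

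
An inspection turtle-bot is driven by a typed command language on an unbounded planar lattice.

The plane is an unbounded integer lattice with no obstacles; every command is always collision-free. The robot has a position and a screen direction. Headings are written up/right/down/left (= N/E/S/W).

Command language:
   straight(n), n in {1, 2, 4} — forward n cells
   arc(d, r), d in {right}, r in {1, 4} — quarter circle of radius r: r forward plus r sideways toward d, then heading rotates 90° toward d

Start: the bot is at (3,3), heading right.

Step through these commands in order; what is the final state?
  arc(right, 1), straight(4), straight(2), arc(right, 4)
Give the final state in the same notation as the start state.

begin: at (3,3), heading right
t=1 arc(right, 1) ⇒ at (4,2), heading down
t=2 straight(4) ⇒ at (4,-2), heading down
t=3 straight(2) ⇒ at (4,-4), heading down
t=4 arc(right, 4) ⇒ at (0,-8), heading left

at (0,-8), heading left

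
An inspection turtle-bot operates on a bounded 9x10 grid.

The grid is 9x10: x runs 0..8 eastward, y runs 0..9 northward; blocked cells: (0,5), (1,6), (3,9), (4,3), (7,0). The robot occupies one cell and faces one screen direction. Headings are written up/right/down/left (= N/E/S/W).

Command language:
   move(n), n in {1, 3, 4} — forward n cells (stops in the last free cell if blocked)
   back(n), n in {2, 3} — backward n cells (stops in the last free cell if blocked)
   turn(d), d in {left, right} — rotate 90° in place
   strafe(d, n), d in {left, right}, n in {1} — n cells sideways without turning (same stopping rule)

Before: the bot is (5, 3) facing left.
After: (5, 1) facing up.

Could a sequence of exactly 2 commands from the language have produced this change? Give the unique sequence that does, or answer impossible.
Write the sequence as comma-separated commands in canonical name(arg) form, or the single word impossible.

key: position moved to (5,1) AND the heading swung to N — translation plus rotation needed
t0: (5, 3) facing left
[1] after turn(right): (5, 3) facing up
[2] after back(2): (5, 1) facing up
no rival 2-sequence matches.

turn(right), back(2)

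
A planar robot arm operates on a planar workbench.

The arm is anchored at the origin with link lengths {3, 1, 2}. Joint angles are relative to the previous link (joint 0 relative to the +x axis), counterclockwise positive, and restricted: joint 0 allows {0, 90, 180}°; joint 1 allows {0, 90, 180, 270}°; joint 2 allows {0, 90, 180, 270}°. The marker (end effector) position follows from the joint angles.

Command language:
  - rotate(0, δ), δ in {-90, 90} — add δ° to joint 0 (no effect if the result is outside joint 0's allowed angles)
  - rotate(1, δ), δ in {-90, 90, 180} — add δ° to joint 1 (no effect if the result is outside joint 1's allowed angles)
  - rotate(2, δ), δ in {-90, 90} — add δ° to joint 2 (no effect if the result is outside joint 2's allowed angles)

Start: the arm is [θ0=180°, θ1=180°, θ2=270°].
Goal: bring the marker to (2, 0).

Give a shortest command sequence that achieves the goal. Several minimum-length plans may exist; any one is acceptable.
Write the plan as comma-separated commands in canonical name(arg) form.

t0: [θ0=180°, θ1=180°, θ2=270°]
step 1 (rotate(1, 180)): [θ0=180°, θ1=0°, θ2=270°]
step 2 (rotate(2, -90)): [θ0=180°, θ1=0°, θ2=180°]
step 3 (rotate(0, -90)): [θ0=90°, θ1=0°, θ2=180°]
step 4 (rotate(0, -90)): [θ0=0°, θ1=0°, θ2=180°]
nothing shorter than 4 reaches the goal.

rotate(1, 180), rotate(2, -90), rotate(0, -90), rotate(0, -90)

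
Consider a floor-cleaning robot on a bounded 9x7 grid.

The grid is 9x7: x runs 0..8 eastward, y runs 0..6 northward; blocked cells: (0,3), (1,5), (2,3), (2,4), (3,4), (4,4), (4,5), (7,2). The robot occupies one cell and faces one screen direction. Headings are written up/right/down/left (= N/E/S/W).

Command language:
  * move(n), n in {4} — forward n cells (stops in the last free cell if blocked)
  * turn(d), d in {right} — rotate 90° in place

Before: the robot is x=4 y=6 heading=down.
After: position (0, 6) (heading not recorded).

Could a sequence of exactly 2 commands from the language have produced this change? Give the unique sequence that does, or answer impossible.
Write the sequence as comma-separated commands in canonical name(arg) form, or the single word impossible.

turn(right), move(4)

key: order matters: swapping turn(right) and move(4) lands elsewhere
t0: x=4 y=6 heading=down
step 1 (turn(right)): x=4 y=6 heading=left
step 2 (move(4)): x=0 y=6 heading=left
no other 2-command option fits: unique.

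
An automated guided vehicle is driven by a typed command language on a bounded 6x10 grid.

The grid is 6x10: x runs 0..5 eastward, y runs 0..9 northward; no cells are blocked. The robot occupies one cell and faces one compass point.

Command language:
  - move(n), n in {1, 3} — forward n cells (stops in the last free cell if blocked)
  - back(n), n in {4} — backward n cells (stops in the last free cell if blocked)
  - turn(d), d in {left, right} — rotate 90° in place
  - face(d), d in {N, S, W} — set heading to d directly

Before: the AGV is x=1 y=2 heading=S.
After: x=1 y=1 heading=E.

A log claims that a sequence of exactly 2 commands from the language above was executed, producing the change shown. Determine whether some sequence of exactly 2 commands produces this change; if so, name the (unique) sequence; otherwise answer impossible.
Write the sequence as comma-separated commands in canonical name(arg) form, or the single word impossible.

key: cell and facing (now E) both changed — the 2 commands mix motion and turning
begin: x=1 y=2 heading=S
step 1 (move(1)): x=1 y=1 heading=S
step 2 (turn(left)): x=1 y=1 heading=E
no other 2-command option fits: unique.

move(1), turn(left)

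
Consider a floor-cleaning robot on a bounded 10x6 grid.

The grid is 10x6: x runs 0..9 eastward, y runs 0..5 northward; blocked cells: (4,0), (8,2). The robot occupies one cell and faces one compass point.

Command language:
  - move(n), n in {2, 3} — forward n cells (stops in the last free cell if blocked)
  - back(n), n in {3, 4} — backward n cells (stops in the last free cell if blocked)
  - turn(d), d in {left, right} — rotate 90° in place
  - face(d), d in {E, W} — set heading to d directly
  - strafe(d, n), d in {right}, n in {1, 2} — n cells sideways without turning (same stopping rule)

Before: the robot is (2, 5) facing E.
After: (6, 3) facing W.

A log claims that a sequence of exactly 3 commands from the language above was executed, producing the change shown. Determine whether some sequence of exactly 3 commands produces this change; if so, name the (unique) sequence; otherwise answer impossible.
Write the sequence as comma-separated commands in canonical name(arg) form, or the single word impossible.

strafe(right, 2), face(W), back(4)

key: running back(4) before strafe(right, 2) would end elsewhere — order is forced
begin: (2, 5) facing E
1. strafe(right, 2) → (2, 3) facing E
2. face(W) → (2, 3) facing W
3. back(4) → (6, 3) facing W
all 1000 alternatives checked — unique.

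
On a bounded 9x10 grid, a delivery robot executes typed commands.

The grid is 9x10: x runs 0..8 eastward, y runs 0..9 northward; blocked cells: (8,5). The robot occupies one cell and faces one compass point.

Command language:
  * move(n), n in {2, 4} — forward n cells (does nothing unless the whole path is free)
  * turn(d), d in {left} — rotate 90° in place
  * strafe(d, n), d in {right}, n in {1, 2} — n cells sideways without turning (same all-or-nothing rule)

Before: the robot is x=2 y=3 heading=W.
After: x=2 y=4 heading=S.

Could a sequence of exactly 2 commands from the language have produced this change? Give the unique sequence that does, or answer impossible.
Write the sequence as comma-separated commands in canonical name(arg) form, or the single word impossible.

key: order matters: swapping strafe(right, 1) and turn(left) lands elsewhere
start: x=2 y=3 heading=W
step 1 (strafe(right, 1)): x=2 y=4 heading=W
step 2 (turn(left)): x=2 y=4 heading=S
no other 2-command option fits: unique.

strafe(right, 1), turn(left)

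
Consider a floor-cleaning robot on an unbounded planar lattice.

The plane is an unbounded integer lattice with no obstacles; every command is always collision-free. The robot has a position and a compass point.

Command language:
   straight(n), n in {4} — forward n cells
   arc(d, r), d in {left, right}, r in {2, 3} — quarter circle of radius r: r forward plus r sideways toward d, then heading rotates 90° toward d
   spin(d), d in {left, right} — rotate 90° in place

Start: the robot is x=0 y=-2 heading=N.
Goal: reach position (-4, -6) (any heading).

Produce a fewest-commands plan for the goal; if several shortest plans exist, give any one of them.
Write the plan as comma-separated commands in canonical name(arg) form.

start: x=0 y=-2 heading=N
t=1 spin(left) ⇒ x=0 y=-2 heading=W
t=2 arc(left, 2) ⇒ x=-2 y=-4 heading=S
t=3 arc(right, 2) ⇒ x=-4 y=-6 heading=W
no 2-step plan works, so 3 is optimal.

spin(left), arc(left, 2), arc(right, 2)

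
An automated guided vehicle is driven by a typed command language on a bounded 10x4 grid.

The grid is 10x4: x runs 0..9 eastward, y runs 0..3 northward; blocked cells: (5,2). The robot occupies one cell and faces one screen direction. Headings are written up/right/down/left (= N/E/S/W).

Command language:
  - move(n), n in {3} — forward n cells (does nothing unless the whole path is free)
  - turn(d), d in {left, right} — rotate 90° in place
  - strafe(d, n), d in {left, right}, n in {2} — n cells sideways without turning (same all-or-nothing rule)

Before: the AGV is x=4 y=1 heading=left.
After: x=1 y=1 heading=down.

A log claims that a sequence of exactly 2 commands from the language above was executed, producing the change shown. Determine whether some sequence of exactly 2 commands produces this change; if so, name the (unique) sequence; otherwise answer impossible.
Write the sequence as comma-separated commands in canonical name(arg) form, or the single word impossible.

key: cell and facing (now S) both changed — the 2 commands mix motion and turning
t0: x=4 y=1 heading=left
step 1 (move(3)): x=1 y=1 heading=left
step 2 (turn(left)): x=1 y=1 heading=down
no rival 2-sequence matches.

move(3), turn(left)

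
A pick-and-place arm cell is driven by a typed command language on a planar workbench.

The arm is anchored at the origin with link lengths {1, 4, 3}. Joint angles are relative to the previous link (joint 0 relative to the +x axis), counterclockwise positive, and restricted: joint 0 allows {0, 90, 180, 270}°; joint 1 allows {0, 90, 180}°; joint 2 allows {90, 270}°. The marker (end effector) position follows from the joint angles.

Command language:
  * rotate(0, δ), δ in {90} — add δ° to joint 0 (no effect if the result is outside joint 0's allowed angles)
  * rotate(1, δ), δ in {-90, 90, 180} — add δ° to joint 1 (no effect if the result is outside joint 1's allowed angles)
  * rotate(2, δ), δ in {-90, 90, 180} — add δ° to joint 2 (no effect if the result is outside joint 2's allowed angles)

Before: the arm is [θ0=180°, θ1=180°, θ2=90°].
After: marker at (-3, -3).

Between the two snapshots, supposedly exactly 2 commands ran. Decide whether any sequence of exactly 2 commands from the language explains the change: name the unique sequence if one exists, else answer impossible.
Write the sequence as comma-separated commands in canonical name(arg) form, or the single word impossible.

rotate(0, 90), rotate(0, 90)

t0: [θ0=180°, θ1=180°, θ2=90°]
[1] after rotate(0, 90): [θ0=270°, θ1=180°, θ2=90°]
[2] after rotate(0, 90): [θ0=0°, θ1=180°, θ2=90°]
uniquely the one of 49 2-step routes that fits.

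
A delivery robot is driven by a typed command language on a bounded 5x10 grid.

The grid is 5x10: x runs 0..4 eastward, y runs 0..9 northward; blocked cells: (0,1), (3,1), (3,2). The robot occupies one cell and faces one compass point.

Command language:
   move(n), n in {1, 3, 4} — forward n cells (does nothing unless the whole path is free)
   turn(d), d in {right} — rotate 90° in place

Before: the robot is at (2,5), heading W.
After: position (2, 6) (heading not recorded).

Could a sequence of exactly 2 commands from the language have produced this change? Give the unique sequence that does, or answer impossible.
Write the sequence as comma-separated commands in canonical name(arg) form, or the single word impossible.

turn(right), move(1)

key: running move(1) before turn(right) would end elsewhere — order is forced
from: at (2,5), heading W
1. turn(right) → at (2,5), heading N
2. move(1) → at (2,6), heading N
no rival 2-sequence matches.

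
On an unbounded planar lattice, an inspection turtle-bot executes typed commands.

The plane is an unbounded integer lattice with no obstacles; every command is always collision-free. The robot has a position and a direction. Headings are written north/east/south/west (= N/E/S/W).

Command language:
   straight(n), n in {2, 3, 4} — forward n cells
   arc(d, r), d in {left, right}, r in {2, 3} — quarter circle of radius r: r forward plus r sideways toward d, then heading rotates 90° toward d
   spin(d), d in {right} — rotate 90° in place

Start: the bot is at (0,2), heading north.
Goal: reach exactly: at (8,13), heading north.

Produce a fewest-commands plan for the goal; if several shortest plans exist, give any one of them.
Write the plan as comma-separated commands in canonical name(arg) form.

begin: at (0,2), heading north
t=1 straight(2) ⇒ at (0,4), heading north
t=2 straight(3) ⇒ at (0,7), heading north
t=3 arc(right, 3) ⇒ at (3,10), heading east
t=4 straight(2) ⇒ at (5,10), heading east
t=5 arc(left, 3) ⇒ at (8,13), heading north
nothing shorter than 5 reaches the goal.

straight(2), straight(3), arc(right, 3), straight(2), arc(left, 3)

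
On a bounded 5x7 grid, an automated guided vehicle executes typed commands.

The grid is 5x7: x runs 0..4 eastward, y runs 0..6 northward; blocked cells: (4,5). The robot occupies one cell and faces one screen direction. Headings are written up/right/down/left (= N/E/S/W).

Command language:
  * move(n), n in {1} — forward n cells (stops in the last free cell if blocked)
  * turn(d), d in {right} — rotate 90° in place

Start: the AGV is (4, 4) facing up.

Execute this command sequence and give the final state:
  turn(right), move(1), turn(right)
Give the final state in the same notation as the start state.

(4, 4) facing down

from: (4, 4) facing up
1. turn(right) → (4, 4) facing right
2. move(1) → (4, 4) facing right
3. turn(right) → (4, 4) facing down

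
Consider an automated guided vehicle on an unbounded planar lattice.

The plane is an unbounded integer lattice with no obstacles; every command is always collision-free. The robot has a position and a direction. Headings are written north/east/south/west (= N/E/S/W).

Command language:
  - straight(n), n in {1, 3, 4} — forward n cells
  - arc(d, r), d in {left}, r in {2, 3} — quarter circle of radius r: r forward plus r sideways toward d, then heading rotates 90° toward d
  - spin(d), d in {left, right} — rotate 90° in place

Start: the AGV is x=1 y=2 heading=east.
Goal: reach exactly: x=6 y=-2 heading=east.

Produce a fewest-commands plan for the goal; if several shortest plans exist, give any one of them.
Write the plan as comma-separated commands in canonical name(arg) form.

from: x=1 y=2 heading=east
1. straight(1) → x=2 y=2 heading=east
2. straight(1) → x=3 y=2 heading=east
3. spin(right) → x=3 y=2 heading=south
4. straight(1) → x=3 y=1 heading=south
5. arc(left, 3) → x=6 y=-2 heading=east
shorter routes all fall short; 5 is best.

straight(1), straight(1), spin(right), straight(1), arc(left, 3)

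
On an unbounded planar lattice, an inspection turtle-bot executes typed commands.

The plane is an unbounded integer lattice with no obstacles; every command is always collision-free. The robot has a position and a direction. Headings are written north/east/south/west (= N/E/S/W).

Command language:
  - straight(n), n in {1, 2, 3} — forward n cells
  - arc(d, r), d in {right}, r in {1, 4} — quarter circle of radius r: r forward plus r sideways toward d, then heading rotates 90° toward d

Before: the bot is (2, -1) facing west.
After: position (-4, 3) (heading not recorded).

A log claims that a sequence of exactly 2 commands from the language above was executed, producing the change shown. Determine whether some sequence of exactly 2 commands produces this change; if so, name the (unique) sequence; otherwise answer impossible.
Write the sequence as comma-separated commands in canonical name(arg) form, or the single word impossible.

straight(2), arc(right, 4)

key: running arc(right, 4) before straight(2) would end elsewhere — order is forced
start: (2, -1) facing west
[1] after straight(2): (0, -1) facing west
[2] after arc(right, 4): (-4, 3) facing north
uniquely the one of 25 2-step routes that fits.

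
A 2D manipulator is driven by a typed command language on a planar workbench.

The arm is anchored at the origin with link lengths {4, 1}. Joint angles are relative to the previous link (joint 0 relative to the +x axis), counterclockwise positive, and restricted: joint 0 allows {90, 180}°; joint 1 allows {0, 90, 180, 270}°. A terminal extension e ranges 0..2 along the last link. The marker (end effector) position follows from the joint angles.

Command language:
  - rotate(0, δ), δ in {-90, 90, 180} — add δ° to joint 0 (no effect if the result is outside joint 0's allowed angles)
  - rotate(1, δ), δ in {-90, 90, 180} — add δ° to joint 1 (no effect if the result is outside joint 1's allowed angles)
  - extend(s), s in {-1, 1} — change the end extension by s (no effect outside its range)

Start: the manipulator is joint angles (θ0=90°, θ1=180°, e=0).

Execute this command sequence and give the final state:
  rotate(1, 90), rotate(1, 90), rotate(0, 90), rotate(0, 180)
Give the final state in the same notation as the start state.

joint angles (θ0=180°, θ1=0°, e=0)

from: joint angles (θ0=90°, θ1=180°, e=0)
[1] after rotate(1, 90): joint angles (θ0=90°, θ1=270°, e=0)
[2] after rotate(1, 90): joint angles (θ0=90°, θ1=0°, e=0)
[3] after rotate(0, 90): joint angles (θ0=180°, θ1=0°, e=0)
[4] after rotate(0, 180): joint angles (θ0=180°, θ1=0°, e=0)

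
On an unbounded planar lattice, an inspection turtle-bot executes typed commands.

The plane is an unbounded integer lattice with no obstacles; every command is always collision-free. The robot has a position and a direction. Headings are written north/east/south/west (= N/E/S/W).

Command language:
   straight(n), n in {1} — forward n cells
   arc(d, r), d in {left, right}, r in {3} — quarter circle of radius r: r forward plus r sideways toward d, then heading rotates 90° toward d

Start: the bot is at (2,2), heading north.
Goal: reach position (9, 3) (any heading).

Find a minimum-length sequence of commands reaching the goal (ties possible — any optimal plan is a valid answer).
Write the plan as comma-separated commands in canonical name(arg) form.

straight(1), arc(right, 3), straight(1), arc(right, 3)

from: at (2,2), heading north
[1] after straight(1): at (2,3), heading north
[2] after arc(right, 3): at (5,6), heading east
[3] after straight(1): at (6,6), heading east
[4] after arc(right, 3): at (9,3), heading south
minimal: 4 command(s), checked below 4.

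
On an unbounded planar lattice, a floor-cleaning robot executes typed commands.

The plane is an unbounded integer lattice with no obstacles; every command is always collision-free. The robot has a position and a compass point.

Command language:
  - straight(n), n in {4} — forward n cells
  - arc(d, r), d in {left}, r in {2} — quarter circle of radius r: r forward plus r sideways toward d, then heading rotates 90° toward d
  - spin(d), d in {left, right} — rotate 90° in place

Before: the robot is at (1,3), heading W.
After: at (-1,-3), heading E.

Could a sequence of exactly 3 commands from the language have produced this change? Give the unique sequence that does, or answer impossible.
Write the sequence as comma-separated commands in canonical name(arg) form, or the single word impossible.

arc(left, 2), straight(4), spin(left)

key: running spin(left) before arc(left, 2) would end elsewhere — order is forced
t0: at (1,3), heading W
step 1 (arc(left, 2)): at (-1,1), heading S
step 2 (straight(4)): at (-1,-3), heading S
step 3 (spin(left)): at (-1,-3), heading E
no rival 3-sequence matches.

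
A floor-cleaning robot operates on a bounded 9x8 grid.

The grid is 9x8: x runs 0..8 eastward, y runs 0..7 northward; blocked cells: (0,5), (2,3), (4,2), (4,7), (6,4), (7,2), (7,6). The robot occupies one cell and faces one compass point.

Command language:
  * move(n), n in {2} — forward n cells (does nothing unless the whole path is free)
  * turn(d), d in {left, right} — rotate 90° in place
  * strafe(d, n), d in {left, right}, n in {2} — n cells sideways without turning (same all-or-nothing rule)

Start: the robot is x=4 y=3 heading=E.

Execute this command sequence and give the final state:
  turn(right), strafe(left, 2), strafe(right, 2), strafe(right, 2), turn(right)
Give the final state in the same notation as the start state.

begin: x=4 y=3 heading=E
step 1 (turn(right)): x=4 y=3 heading=S
step 2 (strafe(left, 2)): x=6 y=3 heading=S
step 3 (strafe(right, 2)): x=4 y=3 heading=S
step 4 (strafe(right, 2)): x=4 y=3 heading=S
step 5 (turn(right)): x=4 y=3 heading=W

x=4 y=3 heading=W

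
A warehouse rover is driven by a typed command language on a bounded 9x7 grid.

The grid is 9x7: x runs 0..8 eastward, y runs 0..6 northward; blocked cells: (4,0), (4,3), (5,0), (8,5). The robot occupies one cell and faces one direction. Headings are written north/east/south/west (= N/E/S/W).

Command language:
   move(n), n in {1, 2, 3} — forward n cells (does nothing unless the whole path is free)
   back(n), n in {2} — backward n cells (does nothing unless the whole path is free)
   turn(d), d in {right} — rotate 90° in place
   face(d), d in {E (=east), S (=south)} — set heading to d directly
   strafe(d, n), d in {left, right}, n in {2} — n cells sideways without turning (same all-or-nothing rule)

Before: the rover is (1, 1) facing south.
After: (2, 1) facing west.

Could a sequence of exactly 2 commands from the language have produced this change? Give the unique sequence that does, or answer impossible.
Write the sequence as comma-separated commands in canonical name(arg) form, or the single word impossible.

impossible

no 2-step route produces this change.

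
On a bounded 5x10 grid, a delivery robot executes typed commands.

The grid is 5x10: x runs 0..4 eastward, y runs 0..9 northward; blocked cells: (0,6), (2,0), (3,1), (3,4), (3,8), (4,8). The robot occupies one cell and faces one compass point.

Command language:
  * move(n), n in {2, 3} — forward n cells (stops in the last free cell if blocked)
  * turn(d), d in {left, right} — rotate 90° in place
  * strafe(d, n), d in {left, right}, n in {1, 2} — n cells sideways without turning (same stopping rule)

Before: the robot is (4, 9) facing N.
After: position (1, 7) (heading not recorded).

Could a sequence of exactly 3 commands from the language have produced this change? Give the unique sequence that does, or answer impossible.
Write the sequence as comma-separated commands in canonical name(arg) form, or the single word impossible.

key: running strafe(left, 2) before turn(left) would end elsewhere — order is forced
initial: (4, 9) facing N
[1] after turn(left): (4, 9) facing W
[2] after move(3): (1, 9) facing W
[3] after strafe(left, 2): (1, 7) facing W
no other 3-command option fits: unique.

turn(left), move(3), strafe(left, 2)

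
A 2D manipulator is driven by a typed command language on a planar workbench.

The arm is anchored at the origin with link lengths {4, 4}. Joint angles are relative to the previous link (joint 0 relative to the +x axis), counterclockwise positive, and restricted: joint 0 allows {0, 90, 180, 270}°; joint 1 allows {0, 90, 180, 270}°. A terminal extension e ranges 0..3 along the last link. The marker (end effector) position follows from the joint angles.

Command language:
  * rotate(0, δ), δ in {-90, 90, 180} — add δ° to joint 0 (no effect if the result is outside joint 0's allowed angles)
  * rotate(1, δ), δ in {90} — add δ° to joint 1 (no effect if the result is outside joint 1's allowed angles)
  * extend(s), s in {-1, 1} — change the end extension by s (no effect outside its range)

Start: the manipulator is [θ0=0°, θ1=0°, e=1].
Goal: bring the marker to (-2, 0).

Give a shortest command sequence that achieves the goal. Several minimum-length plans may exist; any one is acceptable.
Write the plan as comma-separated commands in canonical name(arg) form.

t0: [θ0=0°, θ1=0°, e=1]
[1] after rotate(1, 90): [θ0=0°, θ1=90°, e=1]
[2] after rotate(1, 90): [θ0=0°, θ1=180°, e=1]
[3] after extend(1): [θ0=0°, θ1=180°, e=2]
shorter routes all fall short; 3 is best.

rotate(1, 90), rotate(1, 90), extend(1)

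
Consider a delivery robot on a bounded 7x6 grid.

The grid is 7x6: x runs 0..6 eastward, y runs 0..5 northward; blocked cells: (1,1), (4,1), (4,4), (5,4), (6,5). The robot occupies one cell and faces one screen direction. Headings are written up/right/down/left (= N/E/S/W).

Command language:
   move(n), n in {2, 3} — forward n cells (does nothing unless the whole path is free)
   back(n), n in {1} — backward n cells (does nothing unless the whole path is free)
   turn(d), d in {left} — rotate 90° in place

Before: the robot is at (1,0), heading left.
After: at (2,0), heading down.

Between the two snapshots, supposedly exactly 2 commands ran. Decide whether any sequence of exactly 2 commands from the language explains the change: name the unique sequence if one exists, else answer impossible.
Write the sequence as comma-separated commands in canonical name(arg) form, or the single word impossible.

back(1), turn(left)

key: running turn(left) before back(1) would end elsewhere — order is forced
from: at (1,0), heading left
t=1 back(1) ⇒ at (2,0), heading left
t=2 turn(left) ⇒ at (2,0), heading down
uniquely the one of 16 2-step routes that fits.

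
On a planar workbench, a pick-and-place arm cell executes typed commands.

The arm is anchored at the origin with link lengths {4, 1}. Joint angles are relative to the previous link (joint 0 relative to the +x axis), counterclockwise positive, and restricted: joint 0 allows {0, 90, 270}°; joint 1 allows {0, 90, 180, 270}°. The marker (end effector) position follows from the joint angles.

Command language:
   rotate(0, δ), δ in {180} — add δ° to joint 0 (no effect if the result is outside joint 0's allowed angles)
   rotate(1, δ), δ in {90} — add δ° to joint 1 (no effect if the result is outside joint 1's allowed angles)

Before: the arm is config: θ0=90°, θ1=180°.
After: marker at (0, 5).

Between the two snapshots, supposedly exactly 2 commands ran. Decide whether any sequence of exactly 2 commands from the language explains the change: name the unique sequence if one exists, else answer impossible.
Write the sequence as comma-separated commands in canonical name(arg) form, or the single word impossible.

start: config: θ0=90°, θ1=180°
t=1 rotate(1, 90) ⇒ config: θ0=90°, θ1=270°
t=2 rotate(1, 90) ⇒ config: θ0=90°, θ1=0°
uniquely the one of 4 2-step routes that fits.

rotate(1, 90), rotate(1, 90)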